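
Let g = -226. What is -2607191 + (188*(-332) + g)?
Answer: -2669833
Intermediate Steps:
-2607191 + (188*(-332) + g) = -2607191 + (188*(-332) - 226) = -2607191 + (-62416 - 226) = -2607191 - 62642 = -2669833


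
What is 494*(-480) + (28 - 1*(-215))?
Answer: -236877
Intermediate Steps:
494*(-480) + (28 - 1*(-215)) = -237120 + (28 + 215) = -237120 + 243 = -236877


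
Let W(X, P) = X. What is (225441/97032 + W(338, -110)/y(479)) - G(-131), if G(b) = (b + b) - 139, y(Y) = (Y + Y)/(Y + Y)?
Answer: 23977363/32344 ≈ 741.32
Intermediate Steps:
y(Y) = 1 (y(Y) = (2*Y)/((2*Y)) = (2*Y)*(1/(2*Y)) = 1)
G(b) = -139 + 2*b (G(b) = 2*b - 139 = -139 + 2*b)
(225441/97032 + W(338, -110)/y(479)) - G(-131) = (225441/97032 + 338/1) - (-139 + 2*(-131)) = (225441*(1/97032) + 338*1) - (-139 - 262) = (75147/32344 + 338) - 1*(-401) = 11007419/32344 + 401 = 23977363/32344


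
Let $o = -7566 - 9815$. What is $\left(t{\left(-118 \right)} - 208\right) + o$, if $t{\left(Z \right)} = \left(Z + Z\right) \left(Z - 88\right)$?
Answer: $31027$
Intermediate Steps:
$o = -17381$ ($o = -7566 - 9815 = -17381$)
$t{\left(Z \right)} = 2 Z \left(-88 + Z\right)$
$\left(t{\left(-118 \right)} - 208\right) + o = \left(2 \left(-118\right) \left(-88 - 118\right) - 208\right) - 17381 = \left(2 \left(-118\right) \left(-206\right) + \left(-4958 + 4750\right)\right) - 17381 = \left(48616 - 208\right) - 17381 = 48408 - 17381 = 31027$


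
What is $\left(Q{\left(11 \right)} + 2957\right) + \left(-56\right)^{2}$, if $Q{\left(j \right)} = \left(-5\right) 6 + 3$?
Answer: $6066$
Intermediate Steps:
$Q{\left(j \right)} = -27$ ($Q{\left(j \right)} = -30 + 3 = -27$)
$\left(Q{\left(11 \right)} + 2957\right) + \left(-56\right)^{2} = \left(-27 + 2957\right) + \left(-56\right)^{2} = 2930 + 3136 = 6066$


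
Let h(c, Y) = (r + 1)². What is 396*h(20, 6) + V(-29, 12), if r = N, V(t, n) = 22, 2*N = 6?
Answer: 6358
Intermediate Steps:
N = 3 (N = (½)*6 = 3)
r = 3
h(c, Y) = 16 (h(c, Y) = (3 + 1)² = 4² = 16)
396*h(20, 6) + V(-29, 12) = 396*16 + 22 = 6336 + 22 = 6358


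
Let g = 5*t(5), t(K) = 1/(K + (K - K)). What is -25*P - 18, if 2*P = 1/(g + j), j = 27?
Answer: -1033/56 ≈ -18.446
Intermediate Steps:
t(K) = 1/K (t(K) = 1/(K + 0) = 1/K)
g = 1 (g = 5/5 = 5*(1/5) = 1)
P = 1/56 (P = 1/(2*(1 + 27)) = (1/2)/28 = (1/2)*(1/28) = 1/56 ≈ 0.017857)
-25*P - 18 = -25*1/56 - 18 = -25/56 - 18 = -1033/56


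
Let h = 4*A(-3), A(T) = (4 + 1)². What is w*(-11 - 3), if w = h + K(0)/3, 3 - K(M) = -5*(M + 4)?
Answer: -4522/3 ≈ -1507.3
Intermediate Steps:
K(M) = 23 + 5*M (K(M) = 3 - (-5)*(M + 4) = 3 - (-5)*(4 + M) = 3 - (-20 - 5*M) = 3 + (20 + 5*M) = 23 + 5*M)
A(T) = 25 (A(T) = 5² = 25)
h = 100 (h = 4*25 = 100)
w = 323/3 (w = 100 + (23 + 5*0)/3 = 100 + (23 + 0)*(⅓) = 100 + 23*(⅓) = 100 + 23/3 = 323/3 ≈ 107.67)
w*(-11 - 3) = 323*(-11 - 3)/3 = (323/3)*(-14) = -4522/3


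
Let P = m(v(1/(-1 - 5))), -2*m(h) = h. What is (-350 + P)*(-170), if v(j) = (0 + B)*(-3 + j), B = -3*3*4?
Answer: 69190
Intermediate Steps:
B = -36 (B = -9*4 = -36)
v(j) = 108 - 36*j (v(j) = (0 - 36)*(-3 + j) = -36*(-3 + j) = 108 - 36*j)
m(h) = -h/2
P = -57 (P = -(108 - 36/(-1 - 5))/2 = -(108 - 36/(-6))/2 = -(108 - 36*(-⅙))/2 = -(108 + 6)/2 = -½*114 = -57)
(-350 + P)*(-170) = (-350 - 57)*(-170) = -407*(-170) = 69190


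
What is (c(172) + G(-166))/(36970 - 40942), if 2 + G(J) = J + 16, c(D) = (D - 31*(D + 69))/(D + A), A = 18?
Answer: 36179/754680 ≈ 0.047940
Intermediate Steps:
c(D) = (-2139 - 30*D)/(18 + D) (c(D) = (D - 31*(D + 69))/(D + 18) = (D - 31*(69 + D))/(18 + D) = (D + (-2139 - 31*D))/(18 + D) = (-2139 - 30*D)/(18 + D))
G(J) = 14 + J (G(J) = -2 + (J + 16) = -2 + (16 + J) = 14 + J)
(c(172) + G(-166))/(36970 - 40942) = (3*(-713 - 10*172)/(18 + 172) + (14 - 166))/(36970 - 40942) = (3*(-713 - 1720)/190 - 152)/(-3972) = (3*(1/190)*(-2433) - 152)*(-1/3972) = (-7299/190 - 152)*(-1/3972) = -36179/190*(-1/3972) = 36179/754680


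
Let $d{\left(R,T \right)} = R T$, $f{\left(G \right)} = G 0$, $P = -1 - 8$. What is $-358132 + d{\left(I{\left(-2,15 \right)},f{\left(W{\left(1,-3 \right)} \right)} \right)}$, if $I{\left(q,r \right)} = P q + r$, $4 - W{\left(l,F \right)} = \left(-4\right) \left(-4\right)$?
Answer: $-358132$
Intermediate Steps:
$P = -9$ ($P = -1 - 8 = -9$)
$W{\left(l,F \right)} = -12$ ($W{\left(l,F \right)} = 4 - \left(-4\right) \left(-4\right) = 4 - 16 = -12$)
$I{\left(q,r \right)} = r - 9 q$ ($I{\left(q,r \right)} = - 9 q + r = r - 9 q$)
$f{\left(G \right)} = 0$
$-358132 + d{\left(I{\left(-2,15 \right)},f{\left(W{\left(1,-3 \right)} \right)} \right)} = -358132 + \left(15 - -18\right) 0 = -358132 + \left(15 + 18\right) 0 = -358132 + 33 \cdot 0 = -358132 + 0 = -358132$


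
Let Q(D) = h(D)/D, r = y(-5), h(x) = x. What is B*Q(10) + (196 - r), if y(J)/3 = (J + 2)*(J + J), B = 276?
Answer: 382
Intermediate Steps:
y(J) = 6*J*(2 + J) (y(J) = 3*((J + 2)*(J + J)) = 3*((2 + J)*(2*J)) = 3*(2*J*(2 + J)) = 6*J*(2 + J))
r = 90 (r = 6*(-5)*(2 - 5) = 6*(-5)*(-3) = 90)
Q(D) = 1 (Q(D) = D/D = 1)
B*Q(10) + (196 - r) = 276*1 + (196 - 1*90) = 276 + (196 - 90) = 276 + 106 = 382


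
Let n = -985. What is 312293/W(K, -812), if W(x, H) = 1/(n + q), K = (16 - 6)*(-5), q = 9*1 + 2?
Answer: -304173382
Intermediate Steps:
q = 11 (q = 9 + 2 = 11)
K = -50 (K = 10*(-5) = -50)
W(x, H) = -1/974 (W(x, H) = 1/(-985 + 11) = 1/(-974) = -1/974)
312293/W(K, -812) = 312293/(-1/974) = 312293*(-974) = -304173382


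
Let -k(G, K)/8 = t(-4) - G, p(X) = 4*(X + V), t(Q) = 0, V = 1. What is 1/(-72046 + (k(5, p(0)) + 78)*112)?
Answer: -1/58830 ≈ -1.6998e-5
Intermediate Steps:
p(X) = 4 + 4*X (p(X) = 4*(X + 1) = 4*(1 + X) = 4 + 4*X)
k(G, K) = 8*G (k(G, K) = -8*(0 - G) = -(-8)*G = 8*G)
1/(-72046 + (k(5, p(0)) + 78)*112) = 1/(-72046 + (8*5 + 78)*112) = 1/(-72046 + (40 + 78)*112) = 1/(-72046 + 118*112) = 1/(-72046 + 13216) = 1/(-58830) = -1/58830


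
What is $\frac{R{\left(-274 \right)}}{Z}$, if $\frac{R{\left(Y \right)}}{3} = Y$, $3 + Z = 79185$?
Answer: $- \frac{137}{13197} \approx -0.010381$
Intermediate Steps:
$Z = 79182$ ($Z = -3 + 79185 = 79182$)
$R{\left(Y \right)} = 3 Y$
$\frac{R{\left(-274 \right)}}{Z} = \frac{3 \left(-274\right)}{79182} = \left(-822\right) \frac{1}{79182} = - \frac{137}{13197}$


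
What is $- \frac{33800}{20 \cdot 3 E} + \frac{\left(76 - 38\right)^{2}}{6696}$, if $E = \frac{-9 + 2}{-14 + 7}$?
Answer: $- \frac{942659}{1674} \approx -563.12$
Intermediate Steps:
$E = 1$ ($E = - \frac{7}{-7} = \left(-7\right) \left(- \frac{1}{7}\right) = 1$)
$- \frac{33800}{20 \cdot 3 E} + \frac{\left(76 - 38\right)^{2}}{6696} = - \frac{33800}{20 \cdot 3 \cdot 1} + \frac{\left(76 - 38\right)^{2}}{6696} = - \frac{33800}{60 \cdot 1} + 38^{2} \cdot \frac{1}{6696} = - \frac{33800}{60} + 1444 \cdot \frac{1}{6696} = \left(-33800\right) \frac{1}{60} + \frac{361}{1674} = - \frac{1690}{3} + \frac{361}{1674} = - \frac{942659}{1674}$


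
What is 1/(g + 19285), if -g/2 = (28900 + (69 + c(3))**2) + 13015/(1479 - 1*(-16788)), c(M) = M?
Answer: -18267/892971791 ≈ -2.0456e-5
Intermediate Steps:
g = -1245250886/18267 (g = -2*((28900 + (69 + 3)**2) + 13015/(1479 - 1*(-16788))) = -2*((28900 + 72**2) + 13015/(1479 + 16788)) = -2*((28900 + 5184) + 13015/18267) = -2*(34084 + 13015*(1/18267)) = -2*(34084 + 13015/18267) = -2*622625443/18267 = -1245250886/18267 ≈ -68169.)
1/(g + 19285) = 1/(-1245250886/18267 + 19285) = 1/(-892971791/18267) = -18267/892971791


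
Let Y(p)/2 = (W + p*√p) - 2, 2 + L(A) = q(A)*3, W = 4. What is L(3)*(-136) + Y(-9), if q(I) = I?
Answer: -948 - 54*I ≈ -948.0 - 54.0*I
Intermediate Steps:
L(A) = -2 + 3*A (L(A) = -2 + A*3 = -2 + 3*A)
Y(p) = 4 + 2*p^(3/2) (Y(p) = 2*((4 + p*√p) - 2) = 2*((4 + p^(3/2)) - 2) = 2*(2 + p^(3/2)) = 4 + 2*p^(3/2))
L(3)*(-136) + Y(-9) = (-2 + 3*3)*(-136) + (4 + 2*(-9)^(3/2)) = (-2 + 9)*(-136) + (4 + 2*(-27*I)) = 7*(-136) + (4 - 54*I) = -952 + (4 - 54*I) = -948 - 54*I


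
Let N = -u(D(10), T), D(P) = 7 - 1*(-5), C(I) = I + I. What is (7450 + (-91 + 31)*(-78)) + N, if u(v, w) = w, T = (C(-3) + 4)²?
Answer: 12126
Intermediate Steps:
C(I) = 2*I
D(P) = 12 (D(P) = 7 + 5 = 12)
T = 4 (T = (2*(-3) + 4)² = (-6 + 4)² = (-2)² = 4)
N = -4 (N = -1*4 = -4)
(7450 + (-91 + 31)*(-78)) + N = (7450 + (-91 + 31)*(-78)) - 4 = (7450 - 60*(-78)) - 4 = (7450 + 4680) - 4 = 12130 - 4 = 12126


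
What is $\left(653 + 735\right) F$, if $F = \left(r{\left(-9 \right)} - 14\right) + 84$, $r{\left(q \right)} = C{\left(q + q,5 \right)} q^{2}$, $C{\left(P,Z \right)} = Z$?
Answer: $659300$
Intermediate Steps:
$r{\left(q \right)} = 5 q^{2}$
$F = 475$ ($F = \left(5 \left(-9\right)^{2} - 14\right) + 84 = \left(5 \cdot 81 - 14\right) + 84 = \left(405 - 14\right) + 84 = 391 + 84 = 475$)
$\left(653 + 735\right) F = \left(653 + 735\right) 475 = 1388 \cdot 475 = 659300$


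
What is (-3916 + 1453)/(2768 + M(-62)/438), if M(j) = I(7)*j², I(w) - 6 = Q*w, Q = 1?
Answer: -539397/631178 ≈ -0.85459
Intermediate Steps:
I(w) = 6 + w (I(w) = 6 + 1*w = 6 + w)
M(j) = 13*j² (M(j) = (6 + 7)*j² = 13*j²)
(-3916 + 1453)/(2768 + M(-62)/438) = (-3916 + 1453)/(2768 + (13*(-62)²)/438) = -2463/(2768 + (13*3844)*(1/438)) = -2463/(2768 + 49972*(1/438)) = -2463/(2768 + 24986/219) = -2463/631178/219 = -2463*219/631178 = -539397/631178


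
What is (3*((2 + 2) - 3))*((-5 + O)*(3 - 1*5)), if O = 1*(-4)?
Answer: 54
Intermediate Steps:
O = -4
(3*((2 + 2) - 3))*((-5 + O)*(3 - 1*5)) = (3*((2 + 2) - 3))*((-5 - 4)*(3 - 1*5)) = (3*(4 - 3))*(-9*(3 - 5)) = (3*1)*(-9*(-2)) = 3*18 = 54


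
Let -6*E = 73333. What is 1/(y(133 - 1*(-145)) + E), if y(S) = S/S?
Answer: -6/73327 ≈ -8.1825e-5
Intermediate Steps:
E = -73333/6 (E = -⅙*73333 = -73333/6 ≈ -12222.)
y(S) = 1
1/(y(133 - 1*(-145)) + E) = 1/(1 - 73333/6) = 1/(-73327/6) = -6/73327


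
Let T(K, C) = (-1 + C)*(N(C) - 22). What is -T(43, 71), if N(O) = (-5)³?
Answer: 10290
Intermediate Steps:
N(O) = -125
T(K, C) = 147 - 147*C (T(K, C) = (-1 + C)*(-125 - 22) = (-1 + C)*(-147) = 147 - 147*C)
-T(43, 71) = -(147 - 147*71) = -(147 - 10437) = -1*(-10290) = 10290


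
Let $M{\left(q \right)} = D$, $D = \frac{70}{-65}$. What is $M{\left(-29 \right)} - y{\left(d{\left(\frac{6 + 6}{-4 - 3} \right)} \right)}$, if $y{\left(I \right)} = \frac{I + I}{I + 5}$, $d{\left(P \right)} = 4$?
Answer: $- \frac{230}{117} \approx -1.9658$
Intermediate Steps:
$y{\left(I \right)} = \frac{2 I}{5 + I}$
$D = - \frac{14}{13}$ ($D = 70 \left(- \frac{1}{65}\right) = - \frac{14}{13} \approx -1.0769$)
$M{\left(q \right)} = - \frac{14}{13}$
$M{\left(-29 \right)} - y{\left(d{\left(\frac{6 + 6}{-4 - 3} \right)} \right)} = - \frac{14}{13} - 2 \cdot 4 \frac{1}{5 + 4} = - \frac{14}{13} - 2 \cdot 4 \cdot \frac{1}{9} = - \frac{14}{13} - \frac{8}{9} = - \frac{230}{117}$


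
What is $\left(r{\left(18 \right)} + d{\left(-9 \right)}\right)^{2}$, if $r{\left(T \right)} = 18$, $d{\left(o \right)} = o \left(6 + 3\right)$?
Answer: $3969$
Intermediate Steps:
$d{\left(o \right)} = 9 o$ ($d{\left(o \right)} = o 9 = 9 o$)
$\left(r{\left(18 \right)} + d{\left(-9 \right)}\right)^{2} = \left(18 + 9 \left(-9\right)\right)^{2} = \left(18 - 81\right)^{2} = \left(-63\right)^{2} = 3969$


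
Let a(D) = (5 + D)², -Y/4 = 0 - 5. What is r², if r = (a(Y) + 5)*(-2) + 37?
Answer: 1495729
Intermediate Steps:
Y = 20 (Y = -4*(0 - 5) = -4*(-5) = 20)
r = -1223 (r = ((5 + 20)² + 5)*(-2) + 37 = (25² + 5)*(-2) + 37 = (625 + 5)*(-2) + 37 = 630*(-2) + 37 = -1260 + 37 = -1223)
r² = (-1223)² = 1495729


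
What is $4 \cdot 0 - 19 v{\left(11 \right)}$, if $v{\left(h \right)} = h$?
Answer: $-209$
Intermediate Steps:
$4 \cdot 0 - 19 v{\left(11 \right)} = 4 \cdot 0 - 209 = 0 - 209 = -209$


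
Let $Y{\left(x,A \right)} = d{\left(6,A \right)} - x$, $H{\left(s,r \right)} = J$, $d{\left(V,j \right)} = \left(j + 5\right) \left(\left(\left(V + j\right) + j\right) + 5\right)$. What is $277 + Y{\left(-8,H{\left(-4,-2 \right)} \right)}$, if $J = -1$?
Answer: $321$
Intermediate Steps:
$d{\left(V,j \right)} = \left(5 + j\right) \left(5 + V + 2 j\right)$ ($d{\left(V,j \right)} = \left(5 + j\right) \left(\left(V + 2 j\right) + 5\right) = \left(5 + j\right) \left(5 + V + 2 j\right)$)
$H{\left(s,r \right)} = -1$
$Y{\left(x,A \right)} = 55 - x + 2 A^{2} + 21 A$ ($Y{\left(x,A \right)} = \left(25 + 2 A^{2} + 5 \cdot 6 + 15 A + 6 A\right) - x = \left(25 + 2 A^{2} + 30 + 15 A + 6 A\right) - x = \left(55 + 2 A^{2} + 21 A\right) - x = 55 - x + 2 A^{2} + 21 A$)
$277 + Y{\left(-8,H{\left(-4,-2 \right)} \right)} = 277 + \left(55 - -8 + 2 \left(-1\right)^{2} + 21 \left(-1\right)\right) = 277 + \left(55 + 8 + 2 \cdot 1 - 21\right) = 277 + \left(55 + 8 + 2 - 21\right) = 277 + 44 = 321$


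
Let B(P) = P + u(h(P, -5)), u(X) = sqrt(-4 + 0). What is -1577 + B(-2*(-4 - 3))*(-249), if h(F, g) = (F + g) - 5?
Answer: -5063 - 498*I ≈ -5063.0 - 498.0*I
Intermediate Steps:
h(F, g) = -5 + F + g
u(X) = 2*I (u(X) = sqrt(-4) = 2*I)
B(P) = P + 2*I
-1577 + B(-2*(-4 - 3))*(-249) = -1577 + (-2*(-4 - 3) + 2*I)*(-249) = -1577 + (-2*(-7) + 2*I)*(-249) = -1577 + (14 + 2*I)*(-249) = -1577 + (-3486 - 498*I) = -5063 - 498*I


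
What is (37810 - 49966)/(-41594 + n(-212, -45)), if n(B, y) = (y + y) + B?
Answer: 3039/10474 ≈ 0.29015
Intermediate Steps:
n(B, y) = B + 2*y (n(B, y) = 2*y + B = B + 2*y)
(37810 - 49966)/(-41594 + n(-212, -45)) = (37810 - 49966)/(-41594 + (-212 + 2*(-45))) = -12156/(-41594 + (-212 - 90)) = -12156/(-41594 - 302) = -12156/(-41896) = -12156*(-1/41896) = 3039/10474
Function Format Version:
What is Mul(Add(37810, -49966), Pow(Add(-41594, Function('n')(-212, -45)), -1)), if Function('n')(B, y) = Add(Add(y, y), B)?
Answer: Rational(3039, 10474) ≈ 0.29015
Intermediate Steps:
Function('n')(B, y) = Add(B, Mul(2, y)) (Function('n')(B, y) = Add(Mul(2, y), B) = Add(B, Mul(2, y)))
Mul(Add(37810, -49966), Pow(Add(-41594, Function('n')(-212, -45)), -1)) = Mul(Add(37810, -49966), Pow(Add(-41594, Add(-212, Mul(2, -45))), -1)) = Mul(-12156, Pow(Add(-41594, Add(-212, -90)), -1)) = Mul(-12156, Pow(Add(-41594, -302), -1)) = Mul(-12156, Pow(-41896, -1)) = Mul(-12156, Rational(-1, 41896)) = Rational(3039, 10474)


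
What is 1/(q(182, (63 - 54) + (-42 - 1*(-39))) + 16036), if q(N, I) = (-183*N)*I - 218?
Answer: -1/184018 ≈ -5.4343e-6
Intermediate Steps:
q(N, I) = -218 - 183*I*N (q(N, I) = -183*I*N - 218 = -218 - 183*I*N)
1/(q(182, (63 - 54) + (-42 - 1*(-39))) + 16036) = 1/((-218 - 183*((63 - 54) + (-42 - 1*(-39)))*182) + 16036) = 1/((-218 - 183*(9 + (-42 + 39))*182) + 16036) = 1/((-218 - 183*(9 - 3)*182) + 16036) = 1/((-218 - 183*6*182) + 16036) = 1/((-218 - 199836) + 16036) = 1/(-200054 + 16036) = 1/(-184018) = -1/184018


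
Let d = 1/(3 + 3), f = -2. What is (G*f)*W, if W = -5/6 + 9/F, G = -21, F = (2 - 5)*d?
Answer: -791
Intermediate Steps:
d = 1/6 ≈ 0.16667
F = -1/2 (F = (2 - 5)*(1/6) = -3*1/6 = -1/2 ≈ -0.50000)
W = -113/6 (W = -5/6 + 9/(-1/2) = -5*1/6 + 9*(-2) = -5/6 - 18 = -113/6 ≈ -18.833)
(G*f)*W = -21*(-2)*(-113/6) = 42*(-113/6) = -791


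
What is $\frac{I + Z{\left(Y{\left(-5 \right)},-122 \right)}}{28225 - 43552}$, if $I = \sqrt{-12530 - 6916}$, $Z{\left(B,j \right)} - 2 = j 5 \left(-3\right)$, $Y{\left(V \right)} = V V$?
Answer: $- \frac{1832}{15327} - \frac{i \sqrt{19446}}{15327} \approx -0.11953 - 0.0090982 i$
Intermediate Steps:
$Y{\left(V \right)} = V^{2}$
$Z{\left(B,j \right)} = 2 - 15 j$ ($Z{\left(B,j \right)} = 2 + j 5 \left(-3\right) = 2 + 5 j \left(-3\right) = 2 - 15 j$)
$I = i \sqrt{19446}$ ($I = \sqrt{-19446} = i \sqrt{19446} \approx 139.45 i$)
$\frac{I + Z{\left(Y{\left(-5 \right)},-122 \right)}}{28225 - 43552} = \frac{i \sqrt{19446} + \left(2 - -1830\right)}{28225 - 43552} = \frac{i \sqrt{19446} + \left(2 + 1830\right)}{-15327} = \left(i \sqrt{19446} + 1832\right) \left(- \frac{1}{15327}\right) = \left(1832 + i \sqrt{19446}\right) \left(- \frac{1}{15327}\right) = - \frac{1832}{15327} - \frac{i \sqrt{19446}}{15327}$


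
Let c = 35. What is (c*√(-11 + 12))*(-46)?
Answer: -1610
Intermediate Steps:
(c*√(-11 + 12))*(-46) = (35*√(-11 + 12))*(-46) = (35*√1)*(-46) = (35*1)*(-46) = 35*(-46) = -1610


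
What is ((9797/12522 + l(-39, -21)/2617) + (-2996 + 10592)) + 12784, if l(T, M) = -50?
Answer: 667879120769/32770074 ≈ 20381.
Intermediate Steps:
((9797/12522 + l(-39, -21)/2617) + (-2996 + 10592)) + 12784 = ((9797/12522 - 50/2617) + (-2996 + 10592)) + 12784 = ((9797*(1/12522) - 50*1/2617) + 7596) + 12784 = ((9797/12522 - 50/2617) + 7596) + 12784 = (25012649/32770074 + 7596) + 12784 = 248946494753/32770074 + 12784 = 667879120769/32770074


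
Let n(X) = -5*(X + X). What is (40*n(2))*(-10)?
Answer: 8000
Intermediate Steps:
n(X) = -10*X
(40*n(2))*(-10) = (40*(-10*2))*(-10) = (40*(-20))*(-10) = -800*(-10) = 8000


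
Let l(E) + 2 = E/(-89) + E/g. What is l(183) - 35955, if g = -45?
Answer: -48010769/1335 ≈ -35963.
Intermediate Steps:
l(E) = -2 - 134*E/4005 (l(E) = -2 + (E/(-89) + E/(-45)) = -2 + (E*(-1/89) + E*(-1/45)) = -2 + (-E/89 - E/45) = -2 - 134*E/4005)
l(183) - 35955 = (-2 - 134/4005*183) - 35955 = (-2 - 8174/1335) - 35955 = -10844/1335 - 35955 = -48010769/1335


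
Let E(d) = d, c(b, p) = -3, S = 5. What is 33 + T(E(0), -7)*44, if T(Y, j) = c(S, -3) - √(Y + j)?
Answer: -99 - 44*I*√7 ≈ -99.0 - 116.41*I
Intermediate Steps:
T(Y, j) = -3 - √(Y + j)
33 + T(E(0), -7)*44 = 33 + (-3 - √(0 - 7))*44 = 33 + (-3 - √(-7))*44 = 33 + (-3 - I*√7)*44 = 33 + (-132 - 44*I*√7) = -99 - 44*I*√7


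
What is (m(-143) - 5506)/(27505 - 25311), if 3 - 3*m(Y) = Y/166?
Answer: -2741347/1092612 ≈ -2.5090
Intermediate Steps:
m(Y) = 1 - Y/498 (m(Y) = 1 - Y/(3*166) = 1 - Y/498)
(m(-143) - 5506)/(27505 - 25311) = ((1 - 1/498*(-143)) - 5506)/(27505 - 25311) = ((1 + 143/498) - 5506)/2194 = (641/498 - 5506)*(1/2194) = -2741347/498*1/2194 = -2741347/1092612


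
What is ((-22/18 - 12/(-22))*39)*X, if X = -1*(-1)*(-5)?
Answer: 4355/33 ≈ 131.97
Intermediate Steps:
X = -5 (X = 1*(-5) = -5)
((-22/18 - 12/(-22))*39)*X = ((-22/18 - 12/(-22))*39)*(-5) = ((-22*1/18 - 12*(-1/22))*39)*(-5) = ((-11/9 + 6/11)*39)*(-5) = -67/99*39*(-5) = -871/33*(-5) = 4355/33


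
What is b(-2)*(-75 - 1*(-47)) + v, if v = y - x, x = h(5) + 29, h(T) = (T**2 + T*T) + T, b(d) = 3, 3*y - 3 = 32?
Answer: -469/3 ≈ -156.33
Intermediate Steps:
y = 35/3 (y = 1 + (1/3)*32 = 1 + 32/3 = 35/3 ≈ 11.667)
h(T) = T + 2*T**2 (h(T) = (T**2 + T**2) + T = 2*T**2 + T = T + 2*T**2)
x = 84 (x = 5*(1 + 2*5) + 29 = 5*(1 + 10) + 29 = 5*11 + 29 = 55 + 29 = 84)
v = -217/3 (v = 35/3 - 1*84 = 35/3 - 84 = -217/3 ≈ -72.333)
b(-2)*(-75 - 1*(-47)) + v = 3*(-75 - 1*(-47)) - 217/3 = 3*(-75 + 47) - 217/3 = 3*(-28) - 217/3 = -84 - 217/3 = -469/3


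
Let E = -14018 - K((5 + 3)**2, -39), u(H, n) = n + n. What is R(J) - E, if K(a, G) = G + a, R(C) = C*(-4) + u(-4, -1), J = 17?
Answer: 13973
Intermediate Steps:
u(H, n) = 2*n
R(C) = -2 - 4*C (R(C) = C*(-4) + 2*(-1) = -4*C - 2 = -2 - 4*C)
E = -14043 (E = -14018 - (-39 + (5 + 3)**2) = -14018 - (-39 + 8**2) = -14018 - (-39 + 64) = -14018 - 1*25 = -14018 - 25 = -14043)
R(J) - E = (-2 - 4*17) - 1*(-14043) = (-2 - 68) + 14043 = -70 + 14043 = 13973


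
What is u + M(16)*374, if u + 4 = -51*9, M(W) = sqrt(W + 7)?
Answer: -463 + 374*sqrt(23) ≈ 1330.6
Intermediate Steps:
M(W) = sqrt(7 + W)
u = -463 (u = -4 - 51*9 = -4 - 459 = -463)
u + M(16)*374 = -463 + sqrt(7 + 16)*374 = -463 + sqrt(23)*374 = -463 + 374*sqrt(23)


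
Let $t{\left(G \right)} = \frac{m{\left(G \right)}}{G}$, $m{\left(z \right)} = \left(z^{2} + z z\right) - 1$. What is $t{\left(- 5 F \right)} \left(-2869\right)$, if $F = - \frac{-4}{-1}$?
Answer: $- \frac{2292331}{20} \approx -1.1462 \cdot 10^{5}$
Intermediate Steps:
$m{\left(z \right)} = -1 + 2 z^{2}$ ($m{\left(z \right)} = \left(z^{2} + z^{2}\right) - 1 = 2 z^{2} - 1 = -1 + 2 z^{2}$)
$F = -4$ ($F = - \left(-4\right) \left(-1\right) = \left(-1\right) 4 = -4$)
$t{\left(G \right)} = \frac{-1 + 2 G^{2}}{G}$
$t{\left(- 5 F \right)} \left(-2869\right) = \left(- \frac{1}{\left(-5\right) \left(-4\right)} + 2 \left(\left(-5\right) \left(-4\right)\right)\right) \left(-2869\right) = \left(- \frac{1}{20} + 2 \cdot 20\right) \left(-2869\right) = \left(\left(-1\right) \frac{1}{20} + 40\right) \left(-2869\right) = \left(- \frac{1}{20} + 40\right) \left(-2869\right) = \frac{799}{20} \left(-2869\right) = - \frac{2292331}{20}$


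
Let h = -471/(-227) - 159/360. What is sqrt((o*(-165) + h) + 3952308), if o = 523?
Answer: sqrt(717162724927290)/13620 ≈ 1966.2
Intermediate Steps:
h = 44489/27240 (h = -471*(-1/227) - 159*1/360 = 471/227 - 53/120 = 44489/27240 ≈ 1.6332)
sqrt((o*(-165) + h) + 3952308) = sqrt((523*(-165) + 44489/27240) + 3952308) = sqrt((-86295 + 44489/27240) + 3952308) = sqrt(-2350631311/27240 + 3952308) = sqrt(105310238609/27240) = sqrt(717162724927290)/13620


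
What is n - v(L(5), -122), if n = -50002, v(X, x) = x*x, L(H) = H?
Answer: -64886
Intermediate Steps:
v(X, x) = x**2
n - v(L(5), -122) = -50002 - 1*(-122)**2 = -50002 - 1*14884 = -50002 - 14884 = -64886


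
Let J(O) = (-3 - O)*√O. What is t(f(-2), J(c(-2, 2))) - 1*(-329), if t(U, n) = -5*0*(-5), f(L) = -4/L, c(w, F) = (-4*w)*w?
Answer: 329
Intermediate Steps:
c(w, F) = -4*w²
J(O) = √O*(-3 - O)
t(U, n) = 0 (t(U, n) = 0*(-5) = 0)
t(f(-2), J(c(-2, 2))) - 1*(-329) = 0 - 1*(-329) = 0 + 329 = 329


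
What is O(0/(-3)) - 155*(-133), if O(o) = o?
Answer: 20615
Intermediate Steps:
O(0/(-3)) - 155*(-133) = 0/(-3) - 155*(-133) = 0*(-⅓) + 20615 = 0 + 20615 = 20615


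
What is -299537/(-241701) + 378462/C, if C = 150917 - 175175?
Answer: -14034745886/977197143 ≈ -14.362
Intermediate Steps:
C = -24258
-299537/(-241701) + 378462/C = -299537/(-241701) + 378462/(-24258) = -299537*(-1/241701) + 378462*(-1/24258) = 299537/241701 - 63077/4043 = -14034745886/977197143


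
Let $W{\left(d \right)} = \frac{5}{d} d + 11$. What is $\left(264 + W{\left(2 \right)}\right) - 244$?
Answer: $36$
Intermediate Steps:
$W{\left(d \right)} = 16$ ($W{\left(d \right)} = 5 + 11 = 16$)
$\left(264 + W{\left(2 \right)}\right) - 244 = \left(264 + 16\right) - 244 = 280 - 244 = 36$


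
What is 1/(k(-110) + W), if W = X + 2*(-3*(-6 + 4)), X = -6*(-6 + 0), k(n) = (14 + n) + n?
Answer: -1/158 ≈ -0.0063291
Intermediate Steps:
k(n) = 14 + 2*n
X = 36 (X = -6*(-6) = 36)
W = 48 (W = 36 + 2*(-3*(-6 + 4)) = 36 + 2*(-3*(-2)) = 36 + 2*6 = 36 + 12 = 48)
1/(k(-110) + W) = 1/((14 + 2*(-110)) + 48) = 1/((14 - 220) + 48) = 1/(-206 + 48) = 1/(-158) = -1/158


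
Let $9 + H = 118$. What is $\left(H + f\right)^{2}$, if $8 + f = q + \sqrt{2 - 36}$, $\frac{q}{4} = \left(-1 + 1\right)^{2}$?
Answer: $\left(101 + i \sqrt{34}\right)^{2} \approx 10167.0 + 1177.9 i$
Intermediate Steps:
$H = 109$ ($H = -9 + 118 = 109$)
$q = 0$ ($q = 4 \left(-1 + 1\right)^{2} = 4 \cdot 0^{2} = 4 \cdot 0 = 0$)
$f = -8 + i \sqrt{34}$ ($f = -8 + \left(0 + \sqrt{2 - 36}\right) = -8 + \left(0 + \sqrt{-34}\right) = -8 + \left(0 + i \sqrt{34}\right) = -8 + i \sqrt{34} \approx -8.0 + 5.831 i$)
$\left(H + f\right)^{2} = \left(109 - \left(8 - i \sqrt{34}\right)\right)^{2} = \left(101 + i \sqrt{34}\right)^{2}$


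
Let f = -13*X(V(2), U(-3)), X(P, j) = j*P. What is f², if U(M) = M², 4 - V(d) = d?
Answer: 54756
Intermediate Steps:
V(d) = 4 - d
X(P, j) = P*j
f = -234 (f = -13*(4 - 1*2)*(-3)² = -13*(4 - 2)*9 = -26*9 = -13*18 = -234)
f² = (-234)² = 54756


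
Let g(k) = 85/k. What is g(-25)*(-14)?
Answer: 238/5 ≈ 47.600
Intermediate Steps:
g(-25)*(-14) = (85/(-25))*(-14) = (85*(-1/25))*(-14) = -17/5*(-14) = 238/5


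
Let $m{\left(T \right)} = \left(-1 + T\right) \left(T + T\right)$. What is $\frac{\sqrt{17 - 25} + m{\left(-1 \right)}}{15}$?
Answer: $\frac{4}{15} + \frac{2 i \sqrt{2}}{15} \approx 0.26667 + 0.18856 i$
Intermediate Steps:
$m{\left(T \right)} = 2 T \left(-1 + T\right)$ ($m{\left(T \right)} = \left(-1 + T\right) 2 T = 2 T \left(-1 + T\right)$)
$\frac{\sqrt{17 - 25} + m{\left(-1 \right)}}{15} = \frac{\sqrt{17 - 25} + 2 \left(-1\right) \left(-1 - 1\right)}{15} = \left(\sqrt{-8} + 2 \left(-1\right) \left(-2\right)\right) \frac{1}{15} = \left(2 i \sqrt{2} + 4\right) \frac{1}{15} = \left(4 + 2 i \sqrt{2}\right) \frac{1}{15} = \frac{4}{15} + \frac{2 i \sqrt{2}}{15}$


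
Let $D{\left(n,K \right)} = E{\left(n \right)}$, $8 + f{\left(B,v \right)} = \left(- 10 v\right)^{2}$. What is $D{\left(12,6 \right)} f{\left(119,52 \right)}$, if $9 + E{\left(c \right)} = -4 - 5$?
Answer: $-4867056$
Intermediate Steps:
$f{\left(B,v \right)} = -8 + 100 v^{2}$ ($f{\left(B,v \right)} = -8 + \left(- 10 v\right)^{2} = -8 + 100 v^{2}$)
$E{\left(c \right)} = -18$ ($E{\left(c \right)} = -9 - 9 = -18$)
$D{\left(n,K \right)} = -18$
$D{\left(12,6 \right)} f{\left(119,52 \right)} = - 18 \left(-8 + 100 \cdot 52^{2}\right) = - 18 \left(-8 + 100 \cdot 2704\right) = - 18 \left(-8 + 270400\right) = \left(-18\right) 270392 = -4867056$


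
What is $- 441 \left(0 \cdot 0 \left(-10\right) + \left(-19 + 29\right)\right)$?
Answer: $-4410$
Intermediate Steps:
$- 441 \left(0 \cdot 0 \left(-10\right) + \left(-19 + 29\right)\right) = - 441 \left(0 \left(-10\right) + 10\right) = - 441 \left(0 + 10\right) = \left(-441\right) 10 = -4410$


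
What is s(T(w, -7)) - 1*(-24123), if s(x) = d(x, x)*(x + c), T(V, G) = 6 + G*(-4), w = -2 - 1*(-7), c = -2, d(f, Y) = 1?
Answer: 24155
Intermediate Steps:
w = 5 (w = -2 + 7 = 5)
T(V, G) = 6 - 4*G
s(x) = -2 + x (s(x) = 1*(x - 2) = 1*(-2 + x) = -2 + x)
s(T(w, -7)) - 1*(-24123) = (-2 + (6 - 4*(-7))) - 1*(-24123) = (-2 + (6 + 28)) + 24123 = (-2 + 34) + 24123 = 32 + 24123 = 24155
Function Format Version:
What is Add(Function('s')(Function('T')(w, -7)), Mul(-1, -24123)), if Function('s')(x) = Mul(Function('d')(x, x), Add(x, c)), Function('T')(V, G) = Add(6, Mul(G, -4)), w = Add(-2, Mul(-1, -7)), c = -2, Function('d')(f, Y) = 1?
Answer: 24155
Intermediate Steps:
w = 5 (w = Add(-2, 7) = 5)
Function('T')(V, G) = Add(6, Mul(-4, G))
Function('s')(x) = Add(-2, x) (Function('s')(x) = Mul(1, Add(x, -2)) = Mul(1, Add(-2, x)) = Add(-2, x))
Add(Function('s')(Function('T')(w, -7)), Mul(-1, -24123)) = Add(Add(-2, Add(6, Mul(-4, -7))), Mul(-1, -24123)) = Add(Add(-2, Add(6, 28)), 24123) = Add(Add(-2, 34), 24123) = Add(32, 24123) = 24155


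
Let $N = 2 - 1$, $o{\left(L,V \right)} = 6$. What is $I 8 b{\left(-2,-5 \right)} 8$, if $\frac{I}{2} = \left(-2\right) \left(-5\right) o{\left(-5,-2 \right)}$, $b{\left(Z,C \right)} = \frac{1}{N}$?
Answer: $7680$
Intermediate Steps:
$N = 1$ ($N = 2 - 1 = 1$)
$b{\left(Z,C \right)} = 1$ ($b{\left(Z,C \right)} = 1^{-1} = 1$)
$I = 120$ ($I = 2 \left(-2\right) \left(-5\right) 6 = 2 \cdot 10 \cdot 6 = 2 \cdot 60 = 120$)
$I 8 b{\left(-2,-5 \right)} 8 = 120 \cdot 8 \cdot 1 \cdot 8 = 120 \cdot 8 \cdot 8 = 120 \cdot 64 = 7680$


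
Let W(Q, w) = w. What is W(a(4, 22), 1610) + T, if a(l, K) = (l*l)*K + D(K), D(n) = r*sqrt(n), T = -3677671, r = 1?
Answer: -3676061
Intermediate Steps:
D(n) = sqrt(n) (D(n) = 1*sqrt(n) = sqrt(n))
a(l, K) = sqrt(K) + K*l**2 (a(l, K) = (l*l)*K + sqrt(K) = l**2*K + sqrt(K) = K*l**2 + sqrt(K) = sqrt(K) + K*l**2)
W(a(4, 22), 1610) + T = 1610 - 3677671 = -3676061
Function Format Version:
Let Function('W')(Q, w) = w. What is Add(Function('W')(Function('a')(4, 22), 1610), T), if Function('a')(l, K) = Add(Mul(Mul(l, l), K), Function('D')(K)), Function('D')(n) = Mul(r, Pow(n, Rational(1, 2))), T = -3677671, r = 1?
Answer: -3676061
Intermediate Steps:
Function('D')(n) = Pow(n, Rational(1, 2)) (Function('D')(n) = Mul(1, Pow(n, Rational(1, 2))) = Pow(n, Rational(1, 2)))
Function('a')(l, K) = Add(Pow(K, Rational(1, 2)), Mul(K, Pow(l, 2))) (Function('a')(l, K) = Add(Mul(Mul(l, l), K), Pow(K, Rational(1, 2))) = Add(Mul(Pow(l, 2), K), Pow(K, Rational(1, 2))) = Add(Mul(K, Pow(l, 2)), Pow(K, Rational(1, 2))) = Add(Pow(K, Rational(1, 2)), Mul(K, Pow(l, 2))))
Add(Function('W')(Function('a')(4, 22), 1610), T) = Add(1610, -3677671) = -3676061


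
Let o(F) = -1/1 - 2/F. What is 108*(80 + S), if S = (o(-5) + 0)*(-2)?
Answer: 43848/5 ≈ 8769.6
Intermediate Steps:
o(F) = -1 - 2/F (o(F) = -1*1 - 2/F = -1 - 2/F)
S = 6/5 (S = ((-2 - 1*(-5))/(-5) + 0)*(-2) = (-(-2 + 5)/5 + 0)*(-2) = (-⅕*3 + 0)*(-2) = (-⅗ + 0)*(-2) = -⅗*(-2) = 6/5 ≈ 1.2000)
108*(80 + S) = 108*(80 + 6/5) = 108*(406/5) = 43848/5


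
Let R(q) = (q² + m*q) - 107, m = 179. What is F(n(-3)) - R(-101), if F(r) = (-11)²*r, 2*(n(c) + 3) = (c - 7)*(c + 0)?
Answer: 9437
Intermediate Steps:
R(q) = -107 + q² + 179*q (R(q) = (q² + 179*q) - 107 = -107 + q² + 179*q)
n(c) = -3 + c*(-7 + c)/2 (n(c) = -3 + ((c - 7)*(c + 0))/2 = -3 + ((-7 + c)*c)/2 = -3 + (c*(-7 + c))/2 = -3 + c*(-7 + c)/2)
F(r) = 121*r
F(n(-3)) - R(-101) = 121*(-3 + (½)*(-3)² - 7/2*(-3)) - (-107 + (-101)² + 179*(-101)) = 121*(-3 + (½)*9 + 21/2) - (-107 + 10201 - 18079) = 121*(-3 + 9/2 + 21/2) - 1*(-7985) = 121*12 + 7985 = 1452 + 7985 = 9437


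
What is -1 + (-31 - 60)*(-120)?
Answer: 10919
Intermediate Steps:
-1 + (-31 - 60)*(-120) = -1 - 91*(-120) = -1 + 10920 = 10919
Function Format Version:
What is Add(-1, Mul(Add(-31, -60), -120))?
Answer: 10919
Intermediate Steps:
Add(-1, Mul(Add(-31, -60), -120)) = Add(-1, Mul(-91, -120)) = Add(-1, 10920) = 10919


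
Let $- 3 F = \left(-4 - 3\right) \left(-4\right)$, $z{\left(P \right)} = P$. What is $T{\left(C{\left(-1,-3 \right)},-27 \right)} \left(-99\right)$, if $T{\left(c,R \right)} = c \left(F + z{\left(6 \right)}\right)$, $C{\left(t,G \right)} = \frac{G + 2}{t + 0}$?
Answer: $330$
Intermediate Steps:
$C{\left(t,G \right)} = \frac{2 + G}{t}$
$F = - \frac{28}{3}$ ($F = - \frac{\left(-4 - 3\right) \left(-4\right)}{3} = - \frac{\left(-7\right) \left(-4\right)}{3} = \left(- \frac{1}{3}\right) 28 = - \frac{28}{3} \approx -9.3333$)
$T{\left(c,R \right)} = - \frac{10 c}{3}$ ($T{\left(c,R \right)} = c \left(- \frac{28}{3} + 6\right) = c \left(- \frac{10}{3}\right) = - \frac{10 c}{3}$)
$T{\left(C{\left(-1,-3 \right)},-27 \right)} \left(-99\right) = - \frac{10 \frac{2 - 3}{-1}}{3} \left(-99\right) = - \frac{10 \left(\left(-1\right) \left(-1\right)\right)}{3} \left(-99\right) = \left(- \frac{10}{3}\right) 1 \left(-99\right) = \left(- \frac{10}{3}\right) \left(-99\right) = 330$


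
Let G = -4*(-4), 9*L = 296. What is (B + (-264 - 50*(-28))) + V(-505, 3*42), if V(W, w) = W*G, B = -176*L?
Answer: -114592/9 ≈ -12732.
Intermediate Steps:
L = 296/9 (L = (⅑)*296 = 296/9 ≈ 32.889)
B = -52096/9 (B = -176*296/9 = -52096/9 ≈ -5788.4)
G = 16
V(W, w) = 16*W (V(W, w) = W*16 = 16*W)
(B + (-264 - 50*(-28))) + V(-505, 3*42) = (-52096/9 + (-264 - 50*(-28))) + 16*(-505) = (-52096/9 + (-264 + 1400)) - 8080 = (-52096/9 + 1136) - 8080 = -41872/9 - 8080 = -114592/9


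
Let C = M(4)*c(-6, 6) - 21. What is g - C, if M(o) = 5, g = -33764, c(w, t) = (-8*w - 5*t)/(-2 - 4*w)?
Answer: -371218/11 ≈ -33747.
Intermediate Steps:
c(w, t) = (-8*w - 5*t)/(-2 - 4*w)
C = -186/11 (C = 5*((5*6 + 8*(-6))/(2*(1 + 2*(-6)))) - 21 = 5*((30 - 48)/(2*(1 - 12))) - 21 = 5*((1/2)*(-18)/(-11)) - 21 = 5*((1/2)*(-1/11)*(-18)) - 21 = 5*(9/11) - 21 = 45/11 - 21 = -186/11 ≈ -16.909)
g - C = -33764 - 1*(-186/11) = -33764 + 186/11 = -371218/11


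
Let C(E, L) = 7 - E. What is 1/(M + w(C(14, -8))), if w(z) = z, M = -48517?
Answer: -1/48524 ≈ -2.0608e-5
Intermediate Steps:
1/(M + w(C(14, -8))) = 1/(-48517 + (7 - 1*14)) = 1/(-48517 + (7 - 14)) = 1/(-48517 - 7) = 1/(-48524) = -1/48524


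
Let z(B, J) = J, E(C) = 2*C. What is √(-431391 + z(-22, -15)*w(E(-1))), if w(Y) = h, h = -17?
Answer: 12*I*√2994 ≈ 656.61*I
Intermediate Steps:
w(Y) = -17
√(-431391 + z(-22, -15)*w(E(-1))) = √(-431391 - 15*(-17)) = √(-431391 + 255) = √(-431136) = 12*I*√2994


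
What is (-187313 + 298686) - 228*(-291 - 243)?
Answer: 233125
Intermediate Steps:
(-187313 + 298686) - 228*(-291 - 243) = 111373 - 228*(-534) = 111373 + 121752 = 233125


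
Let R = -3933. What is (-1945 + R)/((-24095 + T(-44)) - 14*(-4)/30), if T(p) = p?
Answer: 88170/362057 ≈ 0.24353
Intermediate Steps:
(-1945 + R)/((-24095 + T(-44)) - 14*(-4)/30) = (-1945 - 3933)/((-24095 - 44) - 14*(-4)/30) = -5878/(-24139 + 56*(1/30)) = -5878/(-24139 + 28/15) = -5878/(-362057/15) = -5878*(-15/362057) = 88170/362057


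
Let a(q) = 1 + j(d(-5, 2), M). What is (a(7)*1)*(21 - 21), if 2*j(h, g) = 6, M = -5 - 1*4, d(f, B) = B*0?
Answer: 0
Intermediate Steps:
d(f, B) = 0
M = -9 (M = -5 - 4 = -9)
j(h, g) = 3 (j(h, g) = (1/2)*6 = 3)
a(q) = 4 (a(q) = 1 + 3 = 4)
(a(7)*1)*(21 - 21) = (4*1)*(21 - 21) = 4*0 = 0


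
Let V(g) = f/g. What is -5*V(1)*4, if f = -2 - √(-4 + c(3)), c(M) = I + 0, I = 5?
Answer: 60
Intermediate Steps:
c(M) = 5 (c(M) = 5 + 0 = 5)
f = -3 (f = -2 - √(-4 + 5) = -2 - √1 = -2 - 1*1 = -2 - 1 = -3)
V(g) = -3/g
-5*V(1)*4 = -(-15)/1*4 = -(-15)*4 = -5*(-3)*4 = 15*4 = 60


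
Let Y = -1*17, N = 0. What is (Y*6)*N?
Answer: 0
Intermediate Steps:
Y = -17
(Y*6)*N = -17*6*0 = -102*0 = 0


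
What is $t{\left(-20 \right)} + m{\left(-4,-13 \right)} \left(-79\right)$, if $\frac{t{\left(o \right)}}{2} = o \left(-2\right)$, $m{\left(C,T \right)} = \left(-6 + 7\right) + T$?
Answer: $1028$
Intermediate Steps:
$m{\left(C,T \right)} = 1 + T$
$t{\left(o \right)} = - 4 o$ ($t{\left(o \right)} = 2 o \left(-2\right) = 2 \left(- 2 o\right) = - 4 o$)
$t{\left(-20 \right)} + m{\left(-4,-13 \right)} \left(-79\right) = \left(-4\right) \left(-20\right) + \left(1 - 13\right) \left(-79\right) = 80 - -948 = 80 + 948 = 1028$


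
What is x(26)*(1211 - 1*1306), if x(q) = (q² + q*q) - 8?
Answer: -127680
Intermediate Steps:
x(q) = -8 + 2*q² (x(q) = (q² + q²) - 8 = 2*q² - 8 = -8 + 2*q²)
x(26)*(1211 - 1*1306) = (-8 + 2*26²)*(1211 - 1*1306) = (-8 + 2*676)*(1211 - 1306) = (-8 + 1352)*(-95) = 1344*(-95) = -127680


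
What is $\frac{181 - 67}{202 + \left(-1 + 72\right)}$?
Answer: $\frac{38}{91} \approx 0.41758$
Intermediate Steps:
$\frac{181 - 67}{202 + \left(-1 + 72\right)} = \frac{114}{202 + 71} = \frac{114}{273} = 114 \cdot \frac{1}{273} = \frac{38}{91}$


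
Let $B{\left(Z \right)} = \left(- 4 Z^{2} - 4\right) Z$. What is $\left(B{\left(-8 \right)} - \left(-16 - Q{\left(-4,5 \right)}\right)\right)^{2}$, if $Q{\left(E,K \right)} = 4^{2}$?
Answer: $4460544$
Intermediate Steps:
$Q{\left(E,K \right)} = 16$
$B{\left(Z \right)} = Z \left(-4 - 4 Z^{2}\right)$ ($B{\left(Z \right)} = \left(-4 - 4 Z^{2}\right) Z = Z \left(-4 - 4 Z^{2}\right)$)
$\left(B{\left(-8 \right)} - \left(-16 - Q{\left(-4,5 \right)}\right)\right)^{2} = \left(\left(-4\right) \left(-8\right) \left(1 + \left(-8\right)^{2}\right) + \left(\left(34 + 16\right) - 18\right)\right)^{2} = \left(\left(-4\right) \left(-8\right) \left(1 + 64\right) + \left(50 - 18\right)\right)^{2} = \left(\left(-4\right) \left(-8\right) 65 + 32\right)^{2} = \left(2080 + 32\right)^{2} = 2112^{2} = 4460544$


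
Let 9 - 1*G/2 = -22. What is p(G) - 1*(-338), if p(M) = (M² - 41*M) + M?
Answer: 1702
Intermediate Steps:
G = 62 (G = 18 - 2*(-22) = 18 + 44 = 62)
p(M) = M² - 40*M
p(G) - 1*(-338) = 62*(-40 + 62) - 1*(-338) = 62*22 + 338 = 1364 + 338 = 1702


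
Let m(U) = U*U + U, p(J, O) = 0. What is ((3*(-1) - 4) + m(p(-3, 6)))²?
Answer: 49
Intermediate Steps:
m(U) = U + U² (m(U) = U² + U = U + U²)
((3*(-1) - 4) + m(p(-3, 6)))² = ((3*(-1) - 4) + 0*(1 + 0))² = ((-3 - 4) + 0*1)² = (-7 + 0)² = (-7)² = 49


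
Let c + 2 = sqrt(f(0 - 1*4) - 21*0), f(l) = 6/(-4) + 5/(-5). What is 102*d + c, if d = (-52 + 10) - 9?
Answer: -5204 + I*sqrt(10)/2 ≈ -5204.0 + 1.5811*I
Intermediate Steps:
f(l) = -5/2 (f(l) = 6*(-1/4) + 5*(-1/5) = -3/2 - 1 = -5/2)
d = -51 (d = -42 - 9 = -51)
c = -2 + I*sqrt(10)/2 (c = -2 + sqrt(-5/2 - 21*0) = -2 + sqrt(-5/2 + 0) = -2 + sqrt(-5/2) = -2 + I*sqrt(10)/2 ≈ -2.0 + 1.5811*I)
102*d + c = 102*(-51) + (-2 + I*sqrt(10)/2) = -5202 + (-2 + I*sqrt(10)/2) = -5204 + I*sqrt(10)/2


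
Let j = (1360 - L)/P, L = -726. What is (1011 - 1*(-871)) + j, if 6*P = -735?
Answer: 65274/35 ≈ 1865.0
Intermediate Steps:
P = -245/2 (P = (1/6)*(-735) = -245/2 ≈ -122.50)
j = -596/35 (j = (1360 - 1*(-726))/(-245/2) = (1360 + 726)*(-2/245) = 2086*(-2/245) = -596/35 ≈ -17.029)
(1011 - 1*(-871)) + j = (1011 - 1*(-871)) - 596/35 = (1011 + 871) - 596/35 = 1882 - 596/35 = 65274/35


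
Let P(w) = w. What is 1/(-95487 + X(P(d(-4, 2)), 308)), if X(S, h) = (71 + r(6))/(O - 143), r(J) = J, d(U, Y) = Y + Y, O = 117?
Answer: -26/2482739 ≈ -1.0472e-5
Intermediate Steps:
d(U, Y) = 2*Y
X(S, h) = -77/26 (X(S, h) = (71 + 6)/(117 - 143) = 77/(-26) = 77*(-1/26) = -77/26)
1/(-95487 + X(P(d(-4, 2)), 308)) = 1/(-95487 - 77/26) = 1/(-2482739/26) = -26/2482739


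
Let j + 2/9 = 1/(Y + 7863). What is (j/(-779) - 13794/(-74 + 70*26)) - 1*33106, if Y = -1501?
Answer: -143270144809775/4326586254 ≈ -33114.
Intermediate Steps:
j = -12715/57258 (j = -2/9 + 1/(-1501 + 7863) = -2/9 + 1/6362 = -12715/57258 ≈ -0.22206)
(j/(-779) - 13794/(-74 + 70*26)) - 1*33106 = (-12715/57258/(-779) - 13794/(-74 + 70*26)) - 1*33106 = (-12715/57258*(-1/779) - 13794/(-74 + 1820)) - 33106 = (12715/44603982 - 13794/1746) - 33106 = (12715/44603982 - 13794*1/1746) - 33106 = (12715/44603982 - 2299/291) - 33106 = -34180284851/4326586254 - 33106 = -143270144809775/4326586254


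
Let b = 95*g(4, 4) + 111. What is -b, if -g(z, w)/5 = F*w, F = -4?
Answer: -7711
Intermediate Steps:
g(z, w) = 20*w (g(z, w) = -(-20)*w = 20*w)
b = 7711 (b = 95*(20*4) + 111 = 95*80 + 111 = 7600 + 111 = 7711)
-b = -1*7711 = -7711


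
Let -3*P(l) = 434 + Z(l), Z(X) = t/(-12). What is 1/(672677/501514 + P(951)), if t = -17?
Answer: -9027252/1298097139 ≈ -0.0069542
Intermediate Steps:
Z(X) = 17/12 (Z(X) = -17/(-12) = -17*(-1/12) = 17/12)
P(l) = -5225/36 (P(l) = -(434 + 17/12)/3 = -⅓*5225/12 = -5225/36)
1/(672677/501514 + P(951)) = 1/(672677/501514 - 5225/36) = 1/(-1298097139/9027252) = -9027252/1298097139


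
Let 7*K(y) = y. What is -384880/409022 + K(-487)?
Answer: -100943937/1431577 ≈ -70.512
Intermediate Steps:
K(y) = y/7
-384880/409022 + K(-487) = -384880/409022 + (1/7)*(-487) = -384880*1/409022 - 487/7 = -192440/204511 - 487/7 = -100943937/1431577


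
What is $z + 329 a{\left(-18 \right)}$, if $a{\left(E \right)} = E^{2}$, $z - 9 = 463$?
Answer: $107068$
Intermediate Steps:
$z = 472$ ($z = 9 + 463 = 472$)
$z + 329 a{\left(-18 \right)} = 472 + 329 \left(-18\right)^{2} = 472 + 329 \cdot 324 = 472 + 106596 = 107068$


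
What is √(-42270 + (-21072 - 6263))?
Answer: I*√69605 ≈ 263.83*I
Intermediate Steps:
√(-42270 + (-21072 - 6263)) = √(-42270 - 27335) = √(-69605) = I*√69605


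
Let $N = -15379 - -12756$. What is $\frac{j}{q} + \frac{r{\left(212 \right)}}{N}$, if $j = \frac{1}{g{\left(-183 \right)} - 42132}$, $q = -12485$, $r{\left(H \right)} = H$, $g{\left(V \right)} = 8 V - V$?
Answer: $- \frac{114906394037}{1421695653015} \approx -0.080823$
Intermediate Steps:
$g{\left(V \right)} = 7 V$
$N = -2623$ ($N = -15379 + 12756 = -2623$)
$j = - \frac{1}{43413}$ ($j = \frac{1}{7 \left(-183\right) - 42132} = \frac{1}{-1281 - 42132} = \frac{1}{-43413} = - \frac{1}{43413} \approx -2.3035 \cdot 10^{-5}$)
$\frac{j}{q} + \frac{r{\left(212 \right)}}{N} = - \frac{1}{43413 \left(-12485\right)} + \frac{212}{-2623} = \left(- \frac{1}{43413}\right) \left(- \frac{1}{12485}\right) + 212 \left(- \frac{1}{2623}\right) = \frac{1}{542011305} - \frac{212}{2623} = - \frac{114906394037}{1421695653015}$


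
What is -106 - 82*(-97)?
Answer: 7848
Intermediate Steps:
-106 - 82*(-97) = -106 + 7954 = 7848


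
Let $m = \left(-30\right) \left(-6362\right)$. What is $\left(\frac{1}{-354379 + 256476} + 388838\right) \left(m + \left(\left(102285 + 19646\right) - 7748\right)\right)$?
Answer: $\frac{11612500988953659}{97903} \approx 1.1861 \cdot 10^{11}$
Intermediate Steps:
$m = 190860$
$\left(\frac{1}{-354379 + 256476} + 388838\right) \left(m + \left(\left(102285 + 19646\right) - 7748\right)\right) = \left(\frac{1}{-354379 + 256476} + 388838\right) \left(190860 + \left(\left(102285 + 19646\right) - 7748\right)\right) = \left(\frac{1}{-97903} + 388838\right) \left(190860 + \left(121931 - 7748\right)\right) = \left(- \frac{1}{97903} + 388838\right) \left(190860 + 114183\right) = \frac{38068406713}{97903} \cdot 305043 = \frac{11612500988953659}{97903}$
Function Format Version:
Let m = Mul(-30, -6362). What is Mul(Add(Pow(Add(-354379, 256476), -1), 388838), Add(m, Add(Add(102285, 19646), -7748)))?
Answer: Rational(11612500988953659, 97903) ≈ 1.1861e+11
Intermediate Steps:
m = 190860
Mul(Add(Pow(Add(-354379, 256476), -1), 388838), Add(m, Add(Add(102285, 19646), -7748))) = Mul(Add(Pow(Add(-354379, 256476), -1), 388838), Add(190860, Add(Add(102285, 19646), -7748))) = Mul(Add(Pow(-97903, -1), 388838), Add(190860, Add(121931, -7748))) = Mul(Add(Rational(-1, 97903), 388838), Add(190860, 114183)) = Mul(Rational(38068406713, 97903), 305043) = Rational(11612500988953659, 97903)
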